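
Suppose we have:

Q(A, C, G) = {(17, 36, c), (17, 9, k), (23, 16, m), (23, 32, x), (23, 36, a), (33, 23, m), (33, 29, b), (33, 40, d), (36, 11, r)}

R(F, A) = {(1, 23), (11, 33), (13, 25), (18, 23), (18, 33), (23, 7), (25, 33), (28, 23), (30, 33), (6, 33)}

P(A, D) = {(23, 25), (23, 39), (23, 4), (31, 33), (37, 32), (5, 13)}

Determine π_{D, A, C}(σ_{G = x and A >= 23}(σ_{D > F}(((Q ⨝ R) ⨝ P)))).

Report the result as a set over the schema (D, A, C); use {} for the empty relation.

Q ⋈ R (natural join on A): {(23, 16, m, 1), (23, 16, m, 18), (23, 16, m, 28), (23, 32, x, 1), (23, 32, x, 18), (23, 32, x, 28), (23, 36, a, 1), (23, 36, a, 18), (23, 36, a, 28), (33, 23, m, 11), (33, 23, m, 18), (33, 23, m, 25), (33, 23, m, 30), (33, 23, m, 6), (33, 29, b, 11), (33, 29, b, 18), (33, 29, b, 25), (33, 29, b, 30), (33, 29, b, 6), (33, 40, d, 11), (33, 40, d, 18), (33, 40, d, 25), (33, 40, d, 30), (33, 40, d, 6)}
(Q ⨝ R) ⋈ P (natural join on A): {(23, 16, m, 1, 25), (23, 16, m, 1, 39), (23, 16, m, 1, 4), (23, 16, m, 18, 25), (23, 16, m, 18, 39), (23, 16, m, 18, 4), (23, 16, m, 28, 25), (23, 16, m, 28, 39), (23, 16, m, 28, 4), (23, 32, x, 1, 25), (23, 32, x, 1, 39), (23, 32, x, 1, 4), (23, 32, x, 18, 25), (23, 32, x, 18, 39), (23, 32, x, 18, 4), (23, 32, x, 28, 25), (23, 32, x, 28, 39), (23, 32, x, 28, 4), (23, 36, a, 1, 25), (23, 36, a, 1, 39), (23, 36, a, 1, 4), (23, 36, a, 18, 25), (23, 36, a, 18, 39), (23, 36, a, 18, 4), (23, 36, a, 28, 25), (23, 36, a, 28, 39), (23, 36, a, 28, 4)}
σ[D > F]: keep tuples satisfying D > F → {(23, 16, m, 1, 25), (23, 16, m, 1, 39), (23, 16, m, 1, 4), (23, 16, m, 18, 25), (23, 16, m, 18, 39), (23, 16, m, 28, 39), (23, 32, x, 1, 25), (23, 32, x, 1, 39), (23, 32, x, 1, 4), (23, 32, x, 18, 25), (23, 32, x, 18, 39), (23, 32, x, 28, 39), (23, 36, a, 1, 25), (23, 36, a, 1, 39), (23, 36, a, 1, 4), (23, 36, a, 18, 25), (23, 36, a, 18, 39), (23, 36, a, 28, 39)}
σ[G = x and A >= 23]: keep tuples satisfying G = x and A >= 23 → {(23, 32, x, 1, 25), (23, 32, x, 1, 39), (23, 32, x, 1, 4), (23, 32, x, 18, 25), (23, 32, x, 18, 39), (23, 32, x, 28, 39)}
Keep only column(s) D, A, C (3 duplicate(s) eliminated): {(25, 23, 32), (39, 23, 32), (4, 23, 32)}

{(25, 23, 32), (39, 23, 32), (4, 23, 32)}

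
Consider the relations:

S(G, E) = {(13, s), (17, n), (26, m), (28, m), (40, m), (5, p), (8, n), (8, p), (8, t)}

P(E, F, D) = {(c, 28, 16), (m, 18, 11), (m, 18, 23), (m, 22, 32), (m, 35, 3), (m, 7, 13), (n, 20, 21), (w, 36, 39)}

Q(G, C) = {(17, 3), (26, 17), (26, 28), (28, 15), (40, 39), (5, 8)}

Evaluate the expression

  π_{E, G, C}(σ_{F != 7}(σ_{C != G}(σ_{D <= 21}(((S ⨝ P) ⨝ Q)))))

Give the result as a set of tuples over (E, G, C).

Joining S and P on E yields {(17, n, 20, 21), (26, m, 18, 11), (26, m, 18, 23), (26, m, 22, 32), (26, m, 35, 3), (26, m, 7, 13), (28, m, 18, 11), (28, m, 18, 23), (28, m, 22, 32), (28, m, 35, 3), (28, m, 7, 13), (40, m, 18, 11), (40, m, 18, 23), (40, m, 22, 32), (40, m, 35, 3), (40, m, 7, 13), (8, n, 20, 21)}.
Joining (S ⨝ P) and Q on G yields {(17, n, 20, 21, 3), (26, m, 18, 11, 17), (26, m, 18, 11, 28), (26, m, 18, 23, 17), (26, m, 18, 23, 28), (26, m, 22, 32, 17), (26, m, 22, 32, 28), (26, m, 35, 3, 17), (26, m, 35, 3, 28), (26, m, 7, 13, 17), (26, m, 7, 13, 28), (28, m, 18, 11, 15), (28, m, 18, 23, 15), (28, m, 22, 32, 15), (28, m, 35, 3, 15), (28, m, 7, 13, 15), (40, m, 18, 11, 39), (40, m, 18, 23, 39), (40, m, 22, 32, 39), (40, m, 35, 3, 39), (40, m, 7, 13, 39)}.
Selection D <= 21: {(17, n, 20, 21, 3), (26, m, 18, 11, 17), (26, m, 18, 11, 28), (26, m, 35, 3, 17), (26, m, 35, 3, 28), (26, m, 7, 13, 17), (26, m, 7, 13, 28), (28, m, 18, 11, 15), (28, m, 35, 3, 15), (28, m, 7, 13, 15), (40, m, 18, 11, 39), (40, m, 35, 3, 39), (40, m, 7, 13, 39)}
Selection C != G: {(17, n, 20, 21, 3), (26, m, 18, 11, 17), (26, m, 18, 11, 28), (26, m, 35, 3, 17), (26, m, 35, 3, 28), (26, m, 7, 13, 17), (26, m, 7, 13, 28), (28, m, 18, 11, 15), (28, m, 35, 3, 15), (28, m, 7, 13, 15), (40, m, 18, 11, 39), (40, m, 35, 3, 39), (40, m, 7, 13, 39)}
Selection F != 7: {(17, n, 20, 21, 3), (26, m, 18, 11, 17), (26, m, 18, 11, 28), (26, m, 35, 3, 17), (26, m, 35, 3, 28), (28, m, 18, 11, 15), (28, m, 35, 3, 15), (40, m, 18, 11, 39), (40, m, 35, 3, 39)}
Projecting to E, G, C (4 duplicate(s) eliminated): {(m, 26, 17), (m, 26, 28), (m, 28, 15), (m, 40, 39), (n, 17, 3)}

{(m, 26, 17), (m, 26, 28), (m, 28, 15), (m, 40, 39), (n, 17, 3)}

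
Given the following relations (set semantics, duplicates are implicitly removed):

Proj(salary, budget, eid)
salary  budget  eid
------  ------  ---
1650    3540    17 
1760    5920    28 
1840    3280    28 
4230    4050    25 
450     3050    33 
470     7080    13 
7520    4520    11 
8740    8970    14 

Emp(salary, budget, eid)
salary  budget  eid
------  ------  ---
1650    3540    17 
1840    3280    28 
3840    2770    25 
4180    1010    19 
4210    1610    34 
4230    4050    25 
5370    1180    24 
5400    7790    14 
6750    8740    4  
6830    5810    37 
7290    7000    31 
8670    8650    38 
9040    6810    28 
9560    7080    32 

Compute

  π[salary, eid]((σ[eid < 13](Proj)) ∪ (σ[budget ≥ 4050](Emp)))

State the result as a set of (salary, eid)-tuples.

Filtering on eid < 13 leaves {(7520, 4520, 11)}.
Filtering on budget ≥ 4050 leaves {(4230, 4050, 25), (5400, 7790, 14), (6750, 8740, 4), (6830, 5810, 37), (7290, 7000, 31), (8670, 8650, 38), (9040, 6810, 28), (9560, 7080, 32)}.
Union: {(7520, 4520, 11)} with {(4230, 4050, 25), (5400, 7790, 14), (6750, 8740, 4), (6830, 5810, 37), (7290, 7000, 31), (8670, 8650, 38), (9040, 6810, 28), (9560, 7080, 32)} → {(4230, 4050, 25), (5400, 7790, 14), (6750, 8740, 4), (6830, 5810, 37), (7290, 7000, 31), (7520, 4520, 11), (8670, 8650, 38), (9040, 6810, 28), (9560, 7080, 32)}
π[salary, eid]: project onto (salary, eid) → {(4230, 25), (5400, 14), (6750, 4), (6830, 37), (7290, 31), (7520, 11), (8670, 38), (9040, 28), (9560, 32)}

{(4230, 25), (5400, 14), (6750, 4), (6830, 37), (7290, 31), (7520, 11), (8670, 38), (9040, 28), (9560, 32)}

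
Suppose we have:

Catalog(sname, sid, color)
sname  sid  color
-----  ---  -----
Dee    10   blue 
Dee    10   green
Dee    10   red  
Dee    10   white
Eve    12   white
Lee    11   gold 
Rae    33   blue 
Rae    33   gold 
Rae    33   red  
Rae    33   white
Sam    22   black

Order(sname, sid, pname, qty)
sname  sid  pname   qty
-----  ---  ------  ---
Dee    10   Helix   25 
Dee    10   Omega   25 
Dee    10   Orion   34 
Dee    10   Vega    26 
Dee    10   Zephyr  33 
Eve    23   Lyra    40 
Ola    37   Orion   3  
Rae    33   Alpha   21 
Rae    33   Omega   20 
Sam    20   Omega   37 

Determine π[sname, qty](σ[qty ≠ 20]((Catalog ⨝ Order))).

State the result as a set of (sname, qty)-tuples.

{(Dee, 25), (Dee, 26), (Dee, 33), (Dee, 34), (Rae, 21)}

Natural join on sname, sid: {(Dee, 10, blue, Helix, 25), (Dee, 10, blue, Omega, 25), (Dee, 10, blue, Orion, 34), (Dee, 10, blue, Vega, 26), (Dee, 10, blue, Zephyr, 33), (Dee, 10, green, Helix, 25), (Dee, 10, green, Omega, 25), (Dee, 10, green, Orion, 34), (Dee, 10, green, Vega, 26), (Dee, 10, green, Zephyr, 33), (Dee, 10, red, Helix, 25), (Dee, 10, red, Omega, 25), (Dee, 10, red, Orion, 34), (Dee, 10, red, Vega, 26), (Dee, 10, red, Zephyr, 33), (Dee, 10, white, Helix, 25), (Dee, 10, white, Omega, 25), (Dee, 10, white, Orion, 34), (Dee, 10, white, Vega, 26), (Dee, 10, white, Zephyr, 33), (Rae, 33, blue, Alpha, 21), (Rae, 33, blue, Omega, 20), (Rae, 33, gold, Alpha, 21), (Rae, 33, gold, Omega, 20), (Rae, 33, red, Alpha, 21), (Rae, 33, red, Omega, 20), (Rae, 33, white, Alpha, 21), (Rae, 33, white, Omega, 20)}
Filtering on qty ≠ 20 leaves {(Dee, 10, blue, Helix, 25), (Dee, 10, blue, Omega, 25), (Dee, 10, blue, Orion, 34), (Dee, 10, blue, Vega, 26), (Dee, 10, blue, Zephyr, 33), (Dee, 10, green, Helix, 25), (Dee, 10, green, Omega, 25), (Dee, 10, green, Orion, 34), (Dee, 10, green, Vega, 26), (Dee, 10, green, Zephyr, 33), (Dee, 10, red, Helix, 25), (Dee, 10, red, Omega, 25), (Dee, 10, red, Orion, 34), (Dee, 10, red, Vega, 26), (Dee, 10, red, Zephyr, 33), (Dee, 10, white, Helix, 25), (Dee, 10, white, Omega, 25), (Dee, 10, white, Orion, 34), (Dee, 10, white, Vega, 26), (Dee, 10, white, Zephyr, 33), (Rae, 33, blue, Alpha, 21), (Rae, 33, gold, Alpha, 21), (Rae, 33, red, Alpha, 21), (Rae, 33, white, Alpha, 21)}.
Keep only column(s) sname, qty (19 duplicate(s) eliminated): {(Dee, 25), (Dee, 26), (Dee, 33), (Dee, 34), (Rae, 21)}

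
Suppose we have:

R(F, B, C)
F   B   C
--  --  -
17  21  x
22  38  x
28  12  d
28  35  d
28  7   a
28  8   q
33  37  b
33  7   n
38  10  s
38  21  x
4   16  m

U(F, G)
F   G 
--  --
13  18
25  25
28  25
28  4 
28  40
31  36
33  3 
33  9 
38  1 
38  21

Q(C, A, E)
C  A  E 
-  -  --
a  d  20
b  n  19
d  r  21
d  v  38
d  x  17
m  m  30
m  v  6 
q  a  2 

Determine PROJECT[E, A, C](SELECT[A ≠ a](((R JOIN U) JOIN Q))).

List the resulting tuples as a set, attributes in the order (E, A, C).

{(17, x, d), (19, n, b), (20, d, a), (21, r, d), (38, v, d)}

Natural join on F: {(28, 12, d, 25), (28, 12, d, 4), (28, 12, d, 40), (28, 35, d, 25), (28, 35, d, 4), (28, 35, d, 40), (28, 7, a, 25), (28, 7, a, 4), (28, 7, a, 40), (28, 8, q, 25), (28, 8, q, 4), (28, 8, q, 40), (33, 37, b, 3), (33, 37, b, 9), (33, 7, n, 3), (33, 7, n, 9), (38, 10, s, 1), (38, 10, s, 21), (38, 21, x, 1), (38, 21, x, 21)}
Natural join on C: {(28, 12, d, 25, r, 21), (28, 12, d, 25, v, 38), (28, 12, d, 25, x, 17), (28, 12, d, 4, r, 21), (28, 12, d, 4, v, 38), (28, 12, d, 4, x, 17), (28, 12, d, 40, r, 21), (28, 12, d, 40, v, 38), (28, 12, d, 40, x, 17), (28, 35, d, 25, r, 21), (28, 35, d, 25, v, 38), (28, 35, d, 25, x, 17), (28, 35, d, 4, r, 21), (28, 35, d, 4, v, 38), (28, 35, d, 4, x, 17), (28, 35, d, 40, r, 21), (28, 35, d, 40, v, 38), (28, 35, d, 40, x, 17), (28, 7, a, 25, d, 20), (28, 7, a, 4, d, 20), (28, 7, a, 40, d, 20), (28, 8, q, 25, a, 2), (28, 8, q, 4, a, 2), (28, 8, q, 40, a, 2), (33, 37, b, 3, n, 19), (33, 37, b, 9, n, 19)}
Filtering on A ≠ a leaves {(28, 12, d, 25, r, 21), (28, 12, d, 25, v, 38), (28, 12, d, 25, x, 17), (28, 12, d, 4, r, 21), (28, 12, d, 4, v, 38), (28, 12, d, 4, x, 17), (28, 12, d, 40, r, 21), (28, 12, d, 40, v, 38), (28, 12, d, 40, x, 17), (28, 35, d, 25, r, 21), (28, 35, d, 25, v, 38), (28, 35, d, 25, x, 17), (28, 35, d, 4, r, 21), (28, 35, d, 4, v, 38), (28, 35, d, 4, x, 17), (28, 35, d, 40, r, 21), (28, 35, d, 40, v, 38), (28, 35, d, 40, x, 17), (28, 7, a, 25, d, 20), (28, 7, a, 4, d, 20), (28, 7, a, 40, d, 20), (33, 37, b, 3, n, 19), (33, 37, b, 9, n, 19)}.
π_{E, A, C} gives {(17, x, d), (19, n, b), (20, d, a), (21, r, d), (38, v, d)} (18 duplicate(s) eliminated).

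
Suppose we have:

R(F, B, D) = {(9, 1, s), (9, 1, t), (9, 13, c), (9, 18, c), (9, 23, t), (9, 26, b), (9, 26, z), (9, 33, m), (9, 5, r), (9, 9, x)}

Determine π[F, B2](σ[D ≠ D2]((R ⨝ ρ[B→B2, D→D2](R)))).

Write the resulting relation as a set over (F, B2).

{(9, 1), (9, 13), (9, 18), (9, 23), (9, 26), (9, 33), (9, 5), (9, 9)}

ρ[B→B2, D→D2]: schema becomes (F, B2, D2); tuples unchanged.
Joining R and ρ[B→B2, D→D2](R) on F yields {(9, 1, s, 1, s), (9, 1, s, 1, t), (9, 1, s, 13, c), (9, 1, s, 18, c), (9, 1, s, 23, t), (9, 1, s, 26, b), (9, 1, s, 26, z), (9, 1, s, 33, m), (9, 1, s, 5, r), (9, 1, s, 9, x), (9, 1, t, 1, s), (9, 1, t, 1, t), (9, 1, t, 13, c), (9, 1, t, 18, c), (9, 1, t, 23, t), (9, 1, t, 26, b), (9, 1, t, 26, z), (9, 1, t, 33, m), (9, 1, t, 5, r), (9, 1, t, 9, x), (9, 13, c, 1, s), (9, 13, c, 1, t), (9, 13, c, 13, c), (9, 13, c, 18, c), (9, 13, c, 23, t), (9, 13, c, 26, b), (9, 13, c, 26, z), (9, 13, c, 33, m), (9, 13, c, 5, r), (9, 13, c, 9, x), (9, 18, c, 1, s), (9, 18, c, 1, t), (9, 18, c, 13, c), (9, 18, c, 18, c), (9, 18, c, 23, t), (9, 18, c, 26, b), (9, 18, c, 26, z), (9, 18, c, 33, m), (9, 18, c, 5, r), (9, 18, c, 9, x), (9, 23, t, 1, s), (9, 23, t, 1, t), (9, 23, t, 13, c), (9, 23, t, 18, c), (9, 23, t, 23, t), (9, 23, t, 26, b), (9, 23, t, 26, z), (9, 23, t, 33, m), (9, 23, t, 5, r), (9, 23, t, 9, x), (9, 26, b, 1, s), (9, 26, b, 1, t), (9, 26, b, 13, c), (9, 26, b, 18, c), (9, 26, b, 23, t), (9, 26, b, 26, b), (9, 26, b, 26, z), (9, 26, b, 33, m), (9, 26, b, 5, r), (9, 26, b, 9, x), (9, 26, z, 1, s), (9, 26, z, 1, t), (9, 26, z, 13, c), (9, 26, z, 18, c), (9, 26, z, 23, t), (9, 26, z, 26, b), (9, 26, z, 26, z), (9, 26, z, 33, m), (9, 26, z, 5, r), (9, 26, z, 9, x), (9, 33, m, 1, s), (9, 33, m, 1, t), (9, 33, m, 13, c), (9, 33, m, 18, c), (9, 33, m, 23, t), (9, 33, m, 26, b), (9, 33, m, 26, z), (9, 33, m, 33, m), (9, 33, m, 5, r), (9, 33, m, 9, x), (9, 5, r, 1, s), (9, 5, r, 1, t), (9, 5, r, 13, c), (9, 5, r, 18, c), (9, 5, r, 23, t), (9, 5, r, 26, b), (9, 5, r, 26, z), (9, 5, r, 33, m), (9, 5, r, 5, r), (9, 5, r, 9, x), (9, 9, x, 1, s), (9, 9, x, 1, t), (9, 9, x, 13, c), (9, 9, x, 18, c), (9, 9, x, 23, t), (9, 9, x, 26, b), (9, 9, x, 26, z), (9, 9, x, 33, m), (9, 9, x, 5, r), (9, 9, x, 9, x)}.
σ[D ≠ D2]: keep tuples satisfying D ≠ D2 → {(9, 1, s, 1, t), (9, 1, s, 13, c), (9, 1, s, 18, c), (9, 1, s, 23, t), (9, 1, s, 26, b), (9, 1, s, 26, z), (9, 1, s, 33, m), (9, 1, s, 5, r), (9, 1, s, 9, x), (9, 1, t, 1, s), (9, 1, t, 13, c), (9, 1, t, 18, c), (9, 1, t, 26, b), (9, 1, t, 26, z), (9, 1, t, 33, m), (9, 1, t, 5, r), (9, 1, t, 9, x), (9, 13, c, 1, s), (9, 13, c, 1, t), (9, 13, c, 23, t), (9, 13, c, 26, b), (9, 13, c, 26, z), (9, 13, c, 33, m), (9, 13, c, 5, r), (9, 13, c, 9, x), (9, 18, c, 1, s), (9, 18, c, 1, t), (9, 18, c, 23, t), (9, 18, c, 26, b), (9, 18, c, 26, z), (9, 18, c, 33, m), (9, 18, c, 5, r), (9, 18, c, 9, x), (9, 23, t, 1, s), (9, 23, t, 13, c), (9, 23, t, 18, c), (9, 23, t, 26, b), (9, 23, t, 26, z), (9, 23, t, 33, m), (9, 23, t, 5, r), (9, 23, t, 9, x), (9, 26, b, 1, s), (9, 26, b, 1, t), (9, 26, b, 13, c), (9, 26, b, 18, c), (9, 26, b, 23, t), (9, 26, b, 26, z), (9, 26, b, 33, m), (9, 26, b, 5, r), (9, 26, b, 9, x), (9, 26, z, 1, s), (9, 26, z, 1, t), (9, 26, z, 13, c), (9, 26, z, 18, c), (9, 26, z, 23, t), (9, 26, z, 26, b), (9, 26, z, 33, m), (9, 26, z, 5, r), (9, 26, z, 9, x), (9, 33, m, 1, s), (9, 33, m, 1, t), (9, 33, m, 13, c), (9, 33, m, 18, c), (9, 33, m, 23, t), (9, 33, m, 26, b), (9, 33, m, 26, z), (9, 33, m, 5, r), (9, 33, m, 9, x), (9, 5, r, 1, s), (9, 5, r, 1, t), (9, 5, r, 13, c), (9, 5, r, 18, c), (9, 5, r, 23, t), (9, 5, r, 26, b), (9, 5, r, 26, z), (9, 5, r, 33, m), (9, 5, r, 9, x), (9, 9, x, 1, s), (9, 9, x, 1, t), (9, 9, x, 13, c), (9, 9, x, 18, c), (9, 9, x, 23, t), (9, 9, x, 26, b), (9, 9, x, 26, z), (9, 9, x, 33, m), (9, 9, x, 5, r)}
π_{F, B2} gives {(9, 1), (9, 13), (9, 18), (9, 23), (9, 26), (9, 33), (9, 5), (9, 9)} (78 duplicate(s) eliminated).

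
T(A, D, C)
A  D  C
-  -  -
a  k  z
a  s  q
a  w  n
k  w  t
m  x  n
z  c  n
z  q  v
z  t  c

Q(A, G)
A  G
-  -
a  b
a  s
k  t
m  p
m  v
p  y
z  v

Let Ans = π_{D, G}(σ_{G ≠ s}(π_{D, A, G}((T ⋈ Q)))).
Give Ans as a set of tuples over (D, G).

{(c, v), (k, b), (q, v), (s, b), (t, v), (w, b), (w, t), (x, p), (x, v)}

Joining T and Q on A yields {(a, k, z, b), (a, k, z, s), (a, s, q, b), (a, s, q, s), (a, w, n, b), (a, w, n, s), (k, w, t, t), (m, x, n, p), (m, x, n, v), (z, c, n, v), (z, q, v, v), (z, t, c, v)}.
Projecting to D, A, G: {(c, z, v), (k, a, b), (k, a, s), (q, z, v), (s, a, b), (s, a, s), (t, z, v), (w, a, b), (w, a, s), (w, k, t), (x, m, p), (x, m, v)}
σ[G ≠ s]: keep tuples satisfying G ≠ s → {(c, z, v), (k, a, b), (q, z, v), (s, a, b), (t, z, v), (w, a, b), (w, k, t), (x, m, p), (x, m, v)}
Projecting to D, G: {(c, v), (k, b), (q, v), (s, b), (t, v), (w, b), (w, t), (x, p), (x, v)}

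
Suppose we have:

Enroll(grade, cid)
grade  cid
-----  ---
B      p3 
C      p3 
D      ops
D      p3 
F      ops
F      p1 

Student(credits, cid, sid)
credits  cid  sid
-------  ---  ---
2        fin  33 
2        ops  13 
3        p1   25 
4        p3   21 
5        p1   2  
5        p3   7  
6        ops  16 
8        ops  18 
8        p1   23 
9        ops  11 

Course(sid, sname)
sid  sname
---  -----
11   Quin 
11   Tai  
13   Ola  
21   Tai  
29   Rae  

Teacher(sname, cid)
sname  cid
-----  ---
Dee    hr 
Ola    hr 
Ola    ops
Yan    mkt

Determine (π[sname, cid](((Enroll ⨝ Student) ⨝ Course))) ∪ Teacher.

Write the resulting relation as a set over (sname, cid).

{(Dee, hr), (Ola, hr), (Ola, ops), (Quin, ops), (Tai, ops), (Tai, p3), (Yan, mkt)}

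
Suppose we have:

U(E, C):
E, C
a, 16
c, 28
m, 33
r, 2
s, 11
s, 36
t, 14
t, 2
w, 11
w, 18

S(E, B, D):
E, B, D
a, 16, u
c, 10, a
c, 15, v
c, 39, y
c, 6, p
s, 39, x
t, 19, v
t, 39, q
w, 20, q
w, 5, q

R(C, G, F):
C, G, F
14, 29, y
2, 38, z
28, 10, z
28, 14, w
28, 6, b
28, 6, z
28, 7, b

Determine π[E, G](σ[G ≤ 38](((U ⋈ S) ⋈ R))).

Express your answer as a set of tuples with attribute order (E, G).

Joining U and S on E yields {(a, 16, 16, u), (c, 28, 10, a), (c, 28, 15, v), (c, 28, 39, y), (c, 28, 6, p), (s, 11, 39, x), (s, 36, 39, x), (t, 14, 19, v), (t, 14, 39, q), (t, 2, 19, v), (t, 2, 39, q), (w, 11, 20, q), (w, 11, 5, q), (w, 18, 20, q), (w, 18, 5, q)}.
Joining (U ⋈ S) and R on C yields {(c, 28, 10, a, 10, z), (c, 28, 10, a, 14, w), (c, 28, 10, a, 6, b), (c, 28, 10, a, 6, z), (c, 28, 10, a, 7, b), (c, 28, 15, v, 10, z), (c, 28, 15, v, 14, w), (c, 28, 15, v, 6, b), (c, 28, 15, v, 6, z), (c, 28, 15, v, 7, b), (c, 28, 39, y, 10, z), (c, 28, 39, y, 14, w), (c, 28, 39, y, 6, b), (c, 28, 39, y, 6, z), (c, 28, 39, y, 7, b), (c, 28, 6, p, 10, z), (c, 28, 6, p, 14, w), (c, 28, 6, p, 6, b), (c, 28, 6, p, 6, z), (c, 28, 6, p, 7, b), (t, 14, 19, v, 29, y), (t, 14, 39, q, 29, y), (t, 2, 19, v, 38, z), (t, 2, 39, q, 38, z)}.
Selection G ≤ 38: {(c, 28, 10, a, 10, z), (c, 28, 10, a, 14, w), (c, 28, 10, a, 6, b), (c, 28, 10, a, 6, z), (c, 28, 10, a, 7, b), (c, 28, 15, v, 10, z), (c, 28, 15, v, 14, w), (c, 28, 15, v, 6, b), (c, 28, 15, v, 6, z), (c, 28, 15, v, 7, b), (c, 28, 39, y, 10, z), (c, 28, 39, y, 14, w), (c, 28, 39, y, 6, b), (c, 28, 39, y, 6, z), (c, 28, 39, y, 7, b), (c, 28, 6, p, 10, z), (c, 28, 6, p, 14, w), (c, 28, 6, p, 6, b), (c, 28, 6, p, 6, z), (c, 28, 6, p, 7, b), (t, 14, 19, v, 29, y), (t, 14, 39, q, 29, y), (t, 2, 19, v, 38, z), (t, 2, 39, q, 38, z)}
Keep only column(s) E, G (18 duplicate(s) eliminated): {(c, 10), (c, 14), (c, 6), (c, 7), (t, 29), (t, 38)}

{(c, 10), (c, 14), (c, 6), (c, 7), (t, 29), (t, 38)}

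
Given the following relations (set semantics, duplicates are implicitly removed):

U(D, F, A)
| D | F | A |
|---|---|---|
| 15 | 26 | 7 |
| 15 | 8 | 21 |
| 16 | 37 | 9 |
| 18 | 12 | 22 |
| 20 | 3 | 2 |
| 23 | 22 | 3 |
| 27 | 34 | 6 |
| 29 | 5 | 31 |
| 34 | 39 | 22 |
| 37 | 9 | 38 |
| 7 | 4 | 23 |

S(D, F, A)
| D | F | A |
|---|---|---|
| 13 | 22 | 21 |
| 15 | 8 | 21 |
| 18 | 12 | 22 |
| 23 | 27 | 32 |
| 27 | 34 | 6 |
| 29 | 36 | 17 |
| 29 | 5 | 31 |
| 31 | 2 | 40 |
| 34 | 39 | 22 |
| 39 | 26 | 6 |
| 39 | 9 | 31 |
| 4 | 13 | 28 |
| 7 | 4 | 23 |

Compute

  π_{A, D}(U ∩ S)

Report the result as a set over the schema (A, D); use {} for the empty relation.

Intersection: {(15, 26, 7), (15, 8, 21), (16, 37, 9), (18, 12, 22), (20, 3, 2), (23, 22, 3), (27, 34, 6), (29, 5, 31), (34, 39, 22), (37, 9, 38), (7, 4, 23)} with {(13, 22, 21), (15, 8, 21), (18, 12, 22), (23, 27, 32), (27, 34, 6), (29, 36, 17), (29, 5, 31), (31, 2, 40), (34, 39, 22), (39, 26, 6), (39, 9, 31), (4, 13, 28), (7, 4, 23)} → {(15, 8, 21), (18, 12, 22), (27, 34, 6), (29, 5, 31), (34, 39, 22), (7, 4, 23)}
π[A, D]: project onto (A, D) → {(21, 15), (22, 18), (22, 34), (23, 7), (31, 29), (6, 27)}

{(21, 15), (22, 18), (22, 34), (23, 7), (31, 29), (6, 27)}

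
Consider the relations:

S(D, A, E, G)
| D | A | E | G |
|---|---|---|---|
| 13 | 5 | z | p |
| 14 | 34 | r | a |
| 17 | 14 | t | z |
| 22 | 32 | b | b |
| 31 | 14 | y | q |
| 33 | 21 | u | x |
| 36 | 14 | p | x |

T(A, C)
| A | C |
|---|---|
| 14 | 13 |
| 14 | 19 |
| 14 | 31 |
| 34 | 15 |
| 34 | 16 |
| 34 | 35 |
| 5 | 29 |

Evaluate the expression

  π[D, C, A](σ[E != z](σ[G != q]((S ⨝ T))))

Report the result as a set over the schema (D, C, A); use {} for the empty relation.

Joining S and T on A yields {(13, 5, z, p, 29), (14, 34, r, a, 15), (14, 34, r, a, 16), (14, 34, r, a, 35), (17, 14, t, z, 13), (17, 14, t, z, 19), (17, 14, t, z, 31), (31, 14, y, q, 13), (31, 14, y, q, 19), (31, 14, y, q, 31), (36, 14, p, x, 13), (36, 14, p, x, 19), (36, 14, p, x, 31)}.
σ[G != q]: keep tuples satisfying G != q → {(13, 5, z, p, 29), (14, 34, r, a, 15), (14, 34, r, a, 16), (14, 34, r, a, 35), (17, 14, t, z, 13), (17, 14, t, z, 19), (17, 14, t, z, 31), (36, 14, p, x, 13), (36, 14, p, x, 19), (36, 14, p, x, 31)}
σ[E != z]: keep tuples satisfying E != z → {(14, 34, r, a, 15), (14, 34, r, a, 16), (14, 34, r, a, 35), (17, 14, t, z, 13), (17, 14, t, z, 19), (17, 14, t, z, 31), (36, 14, p, x, 13), (36, 14, p, x, 19), (36, 14, p, x, 31)}
π[D, C, A]: project onto (D, C, A) → {(14, 15, 34), (14, 16, 34), (14, 35, 34), (17, 13, 14), (17, 19, 14), (17, 31, 14), (36, 13, 14), (36, 19, 14), (36, 31, 14)}

{(14, 15, 34), (14, 16, 34), (14, 35, 34), (17, 13, 14), (17, 19, 14), (17, 31, 14), (36, 13, 14), (36, 19, 14), (36, 31, 14)}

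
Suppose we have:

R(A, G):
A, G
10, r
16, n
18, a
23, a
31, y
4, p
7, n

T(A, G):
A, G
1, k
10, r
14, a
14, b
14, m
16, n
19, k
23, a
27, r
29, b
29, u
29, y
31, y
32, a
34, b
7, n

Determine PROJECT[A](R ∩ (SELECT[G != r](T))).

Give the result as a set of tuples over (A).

Apply σ_{G != r}; surviving tuples: {(1, k), (14, a), (14, b), (14, m), (16, n), (19, k), (23, a), (29, b), (29, u), (29, y), (31, y), (32, a), (34, b), (7, n)}
Taking the intersection: {(16, n), (23, a), (31, y), (7, n)}
π_{A} gives {16, 23, 31, 7}.

{16, 23, 31, 7}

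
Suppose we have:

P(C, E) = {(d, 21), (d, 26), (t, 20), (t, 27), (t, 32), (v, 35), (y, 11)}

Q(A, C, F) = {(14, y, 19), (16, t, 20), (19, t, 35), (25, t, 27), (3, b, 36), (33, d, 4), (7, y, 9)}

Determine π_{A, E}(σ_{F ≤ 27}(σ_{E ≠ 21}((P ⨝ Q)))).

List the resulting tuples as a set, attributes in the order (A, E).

{(14, 11), (16, 20), (16, 27), (16, 32), (25, 20), (25, 27), (25, 32), (33, 26), (7, 11)}

Joining P and Q on C yields {(d, 21, 33, 4), (d, 26, 33, 4), (t, 20, 16, 20), (t, 20, 19, 35), (t, 20, 25, 27), (t, 27, 16, 20), (t, 27, 19, 35), (t, 27, 25, 27), (t, 32, 16, 20), (t, 32, 19, 35), (t, 32, 25, 27), (y, 11, 14, 19), (y, 11, 7, 9)}.
Apply σ_{E ≠ 21}; surviving tuples: {(d, 26, 33, 4), (t, 20, 16, 20), (t, 20, 19, 35), (t, 20, 25, 27), (t, 27, 16, 20), (t, 27, 19, 35), (t, 27, 25, 27), (t, 32, 16, 20), (t, 32, 19, 35), (t, 32, 25, 27), (y, 11, 14, 19), (y, 11, 7, 9)}
Apply σ_{F ≤ 27}; surviving tuples: {(d, 26, 33, 4), (t, 20, 16, 20), (t, 20, 25, 27), (t, 27, 16, 20), (t, 27, 25, 27), (t, 32, 16, 20), (t, 32, 25, 27), (y, 11, 14, 19), (y, 11, 7, 9)}
Keep only column(s) A, E: {(14, 11), (16, 20), (16, 27), (16, 32), (25, 20), (25, 27), (25, 32), (33, 26), (7, 11)}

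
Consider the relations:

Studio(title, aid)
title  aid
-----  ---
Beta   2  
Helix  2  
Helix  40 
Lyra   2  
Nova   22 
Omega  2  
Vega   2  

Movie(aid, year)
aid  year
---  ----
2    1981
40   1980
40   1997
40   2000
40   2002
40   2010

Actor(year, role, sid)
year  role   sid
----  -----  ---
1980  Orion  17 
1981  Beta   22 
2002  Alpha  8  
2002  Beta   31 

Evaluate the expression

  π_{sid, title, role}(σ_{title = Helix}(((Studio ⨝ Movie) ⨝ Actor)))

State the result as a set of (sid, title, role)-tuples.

{(17, Helix, Orion), (22, Helix, Beta), (31, Helix, Beta), (8, Helix, Alpha)}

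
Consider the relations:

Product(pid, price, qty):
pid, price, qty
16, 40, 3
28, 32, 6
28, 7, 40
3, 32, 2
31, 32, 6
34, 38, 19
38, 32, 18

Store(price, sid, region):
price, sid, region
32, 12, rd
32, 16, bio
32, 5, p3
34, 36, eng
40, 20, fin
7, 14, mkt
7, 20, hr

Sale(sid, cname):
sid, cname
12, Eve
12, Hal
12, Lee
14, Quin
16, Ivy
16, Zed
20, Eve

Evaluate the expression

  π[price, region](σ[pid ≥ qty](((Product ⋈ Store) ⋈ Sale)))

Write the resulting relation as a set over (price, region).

{(32, bio), (32, rd), (40, fin)}

Product ⋈ Store (natural join on price): {(16, 40, 3, 20, fin), (28, 32, 6, 12, rd), (28, 32, 6, 16, bio), (28, 32, 6, 5, p3), (28, 7, 40, 14, mkt), (28, 7, 40, 20, hr), (3, 32, 2, 12, rd), (3, 32, 2, 16, bio), (3, 32, 2, 5, p3), (31, 32, 6, 12, rd), (31, 32, 6, 16, bio), (31, 32, 6, 5, p3), (38, 32, 18, 12, rd), (38, 32, 18, 16, bio), (38, 32, 18, 5, p3)}
(Product ⋈ Store) ⋈ Sale (natural join on sid): {(16, 40, 3, 20, fin, Eve), (28, 32, 6, 12, rd, Eve), (28, 32, 6, 12, rd, Hal), (28, 32, 6, 12, rd, Lee), (28, 32, 6, 16, bio, Ivy), (28, 32, 6, 16, bio, Zed), (28, 7, 40, 14, mkt, Quin), (28, 7, 40, 20, hr, Eve), (3, 32, 2, 12, rd, Eve), (3, 32, 2, 12, rd, Hal), (3, 32, 2, 12, rd, Lee), (3, 32, 2, 16, bio, Ivy), (3, 32, 2, 16, bio, Zed), (31, 32, 6, 12, rd, Eve), (31, 32, 6, 12, rd, Hal), (31, 32, 6, 12, rd, Lee), (31, 32, 6, 16, bio, Ivy), (31, 32, 6, 16, bio, Zed), (38, 32, 18, 12, rd, Eve), (38, 32, 18, 12, rd, Hal), (38, 32, 18, 12, rd, Lee), (38, 32, 18, 16, bio, Ivy), (38, 32, 18, 16, bio, Zed)}
Selection pid ≥ qty: {(16, 40, 3, 20, fin, Eve), (28, 32, 6, 12, rd, Eve), (28, 32, 6, 12, rd, Hal), (28, 32, 6, 12, rd, Lee), (28, 32, 6, 16, bio, Ivy), (28, 32, 6, 16, bio, Zed), (3, 32, 2, 12, rd, Eve), (3, 32, 2, 12, rd, Hal), (3, 32, 2, 12, rd, Lee), (3, 32, 2, 16, bio, Ivy), (3, 32, 2, 16, bio, Zed), (31, 32, 6, 12, rd, Eve), (31, 32, 6, 12, rd, Hal), (31, 32, 6, 12, rd, Lee), (31, 32, 6, 16, bio, Ivy), (31, 32, 6, 16, bio, Zed), (38, 32, 18, 12, rd, Eve), (38, 32, 18, 12, rd, Hal), (38, 32, 18, 12, rd, Lee), (38, 32, 18, 16, bio, Ivy), (38, 32, 18, 16, bio, Zed)}
Keep only column(s) price, region (18 duplicate(s) eliminated): {(32, bio), (32, rd), (40, fin)}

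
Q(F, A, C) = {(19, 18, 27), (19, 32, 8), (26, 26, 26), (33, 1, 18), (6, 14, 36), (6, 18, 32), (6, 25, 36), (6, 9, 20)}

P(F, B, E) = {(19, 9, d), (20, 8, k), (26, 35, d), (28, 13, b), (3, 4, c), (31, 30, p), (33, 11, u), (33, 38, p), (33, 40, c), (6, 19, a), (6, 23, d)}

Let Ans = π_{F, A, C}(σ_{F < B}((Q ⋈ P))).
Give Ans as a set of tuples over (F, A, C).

{(26, 26, 26), (33, 1, 18), (6, 14, 36), (6, 18, 32), (6, 25, 36), (6, 9, 20)}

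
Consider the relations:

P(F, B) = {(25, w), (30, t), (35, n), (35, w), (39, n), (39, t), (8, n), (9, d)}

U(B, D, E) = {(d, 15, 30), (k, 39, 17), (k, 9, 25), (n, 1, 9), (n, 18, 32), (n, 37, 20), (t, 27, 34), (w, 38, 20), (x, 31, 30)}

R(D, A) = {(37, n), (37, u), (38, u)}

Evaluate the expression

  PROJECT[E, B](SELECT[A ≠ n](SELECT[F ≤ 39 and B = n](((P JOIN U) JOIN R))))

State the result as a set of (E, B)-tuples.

Natural join on B: {(25, w, 38, 20), (30, t, 27, 34), (35, n, 1, 9), (35, n, 18, 32), (35, n, 37, 20), (35, w, 38, 20), (39, n, 1, 9), (39, n, 18, 32), (39, n, 37, 20), (39, t, 27, 34), (8, n, 1, 9), (8, n, 18, 32), (8, n, 37, 20), (9, d, 15, 30)}
Natural join on D: {(25, w, 38, 20, u), (35, n, 37, 20, n), (35, n, 37, 20, u), (35, w, 38, 20, u), (39, n, 37, 20, n), (39, n, 37, 20, u), (8, n, 37, 20, n), (8, n, 37, 20, u)}
Filtering on F ≤ 39 and B = n leaves {(35, n, 37, 20, n), (35, n, 37, 20, u), (39, n, 37, 20, n), (39, n, 37, 20, u), (8, n, 37, 20, n), (8, n, 37, 20, u)}.
Filtering on A ≠ n leaves {(35, n, 37, 20, u), (39, n, 37, 20, u), (8, n, 37, 20, u)}.
π[E, B]: project onto (E, B) (2 duplicate(s) eliminated) → {(20, n)}

{(20, n)}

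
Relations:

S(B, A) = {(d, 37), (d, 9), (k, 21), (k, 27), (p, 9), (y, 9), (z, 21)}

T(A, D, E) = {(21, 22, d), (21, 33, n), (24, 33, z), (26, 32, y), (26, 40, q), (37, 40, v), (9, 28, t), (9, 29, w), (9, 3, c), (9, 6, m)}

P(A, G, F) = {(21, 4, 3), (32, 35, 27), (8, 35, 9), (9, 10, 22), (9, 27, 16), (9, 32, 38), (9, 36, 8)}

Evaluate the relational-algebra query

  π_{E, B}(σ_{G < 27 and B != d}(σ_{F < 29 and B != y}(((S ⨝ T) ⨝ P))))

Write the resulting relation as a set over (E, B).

Joining S and T on A yields {(d, 37, 40, v), (d, 9, 28, t), (d, 9, 29, w), (d, 9, 3, c), (d, 9, 6, m), (k, 21, 22, d), (k, 21, 33, n), (p, 9, 28, t), (p, 9, 29, w), (p, 9, 3, c), (p, 9, 6, m), (y, 9, 28, t), (y, 9, 29, w), (y, 9, 3, c), (y, 9, 6, m), (z, 21, 22, d), (z, 21, 33, n)}.
Joining (S ⨝ T) and P on A yields {(d, 9, 28, t, 10, 22), (d, 9, 28, t, 27, 16), (d, 9, 28, t, 32, 38), (d, 9, 28, t, 36, 8), (d, 9, 29, w, 10, 22), (d, 9, 29, w, 27, 16), (d, 9, 29, w, 32, 38), (d, 9, 29, w, 36, 8), (d, 9, 3, c, 10, 22), (d, 9, 3, c, 27, 16), (d, 9, 3, c, 32, 38), (d, 9, 3, c, 36, 8), (d, 9, 6, m, 10, 22), (d, 9, 6, m, 27, 16), (d, 9, 6, m, 32, 38), (d, 9, 6, m, 36, 8), (k, 21, 22, d, 4, 3), (k, 21, 33, n, 4, 3), (p, 9, 28, t, 10, 22), (p, 9, 28, t, 27, 16), (p, 9, 28, t, 32, 38), (p, 9, 28, t, 36, 8), (p, 9, 29, w, 10, 22), (p, 9, 29, w, 27, 16), (p, 9, 29, w, 32, 38), (p, 9, 29, w, 36, 8), (p, 9, 3, c, 10, 22), (p, 9, 3, c, 27, 16), (p, 9, 3, c, 32, 38), (p, 9, 3, c, 36, 8), (p, 9, 6, m, 10, 22), (p, 9, 6, m, 27, 16), (p, 9, 6, m, 32, 38), (p, 9, 6, m, 36, 8), (y, 9, 28, t, 10, 22), (y, 9, 28, t, 27, 16), (y, 9, 28, t, 32, 38), (y, 9, 28, t, 36, 8), (y, 9, 29, w, 10, 22), (y, 9, 29, w, 27, 16), (y, 9, 29, w, 32, 38), (y, 9, 29, w, 36, 8), (y, 9, 3, c, 10, 22), (y, 9, 3, c, 27, 16), (y, 9, 3, c, 32, 38), (y, 9, 3, c, 36, 8), (y, 9, 6, m, 10, 22), (y, 9, 6, m, 27, 16), (y, 9, 6, m, 32, 38), (y, 9, 6, m, 36, 8), (z, 21, 22, d, 4, 3), (z, 21, 33, n, 4, 3)}.
Apply σ_{F < 29 and B != y}; surviving tuples: {(d, 9, 28, t, 10, 22), (d, 9, 28, t, 27, 16), (d, 9, 28, t, 36, 8), (d, 9, 29, w, 10, 22), (d, 9, 29, w, 27, 16), (d, 9, 29, w, 36, 8), (d, 9, 3, c, 10, 22), (d, 9, 3, c, 27, 16), (d, 9, 3, c, 36, 8), (d, 9, 6, m, 10, 22), (d, 9, 6, m, 27, 16), (d, 9, 6, m, 36, 8), (k, 21, 22, d, 4, 3), (k, 21, 33, n, 4, 3), (p, 9, 28, t, 10, 22), (p, 9, 28, t, 27, 16), (p, 9, 28, t, 36, 8), (p, 9, 29, w, 10, 22), (p, 9, 29, w, 27, 16), (p, 9, 29, w, 36, 8), (p, 9, 3, c, 10, 22), (p, 9, 3, c, 27, 16), (p, 9, 3, c, 36, 8), (p, 9, 6, m, 10, 22), (p, 9, 6, m, 27, 16), (p, 9, 6, m, 36, 8), (z, 21, 22, d, 4, 3), (z, 21, 33, n, 4, 3)}
Apply σ_{G < 27 and B != d}; surviving tuples: {(k, 21, 22, d, 4, 3), (k, 21, 33, n, 4, 3), (p, 9, 28, t, 10, 22), (p, 9, 29, w, 10, 22), (p, 9, 3, c, 10, 22), (p, 9, 6, m, 10, 22), (z, 21, 22, d, 4, 3), (z, 21, 33, n, 4, 3)}
π_{E, B} gives {(c, p), (d, k), (d, z), (m, p), (n, k), (n, z), (t, p), (w, p)}.

{(c, p), (d, k), (d, z), (m, p), (n, k), (n, z), (t, p), (w, p)}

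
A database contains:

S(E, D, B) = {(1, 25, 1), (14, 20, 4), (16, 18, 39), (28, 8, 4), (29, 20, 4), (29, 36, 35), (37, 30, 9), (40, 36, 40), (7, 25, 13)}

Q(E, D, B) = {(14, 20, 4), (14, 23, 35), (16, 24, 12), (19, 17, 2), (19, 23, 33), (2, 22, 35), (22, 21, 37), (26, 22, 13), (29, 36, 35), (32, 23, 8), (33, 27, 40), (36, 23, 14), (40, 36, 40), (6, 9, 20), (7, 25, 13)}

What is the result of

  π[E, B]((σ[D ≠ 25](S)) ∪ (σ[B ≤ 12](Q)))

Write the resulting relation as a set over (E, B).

Apply σ_{D ≠ 25}; surviving tuples: {(14, 20, 4), (16, 18, 39), (28, 8, 4), (29, 20, 4), (29, 36, 35), (37, 30, 9), (40, 36, 40)}
Apply σ_{B ≤ 12}; surviving tuples: {(14, 20, 4), (16, 24, 12), (19, 17, 2), (32, 23, 8)}
Taking the union: {(14, 20, 4), (16, 18, 39), (16, 24, 12), (19, 17, 2), (28, 8, 4), (29, 20, 4), (29, 36, 35), (32, 23, 8), (37, 30, 9), (40, 36, 40)}
π[E, B]: project onto (E, B) → {(14, 4), (16, 12), (16, 39), (19, 2), (28, 4), (29, 35), (29, 4), (32, 8), (37, 9), (40, 40)}

{(14, 4), (16, 12), (16, 39), (19, 2), (28, 4), (29, 35), (29, 4), (32, 8), (37, 9), (40, 40)}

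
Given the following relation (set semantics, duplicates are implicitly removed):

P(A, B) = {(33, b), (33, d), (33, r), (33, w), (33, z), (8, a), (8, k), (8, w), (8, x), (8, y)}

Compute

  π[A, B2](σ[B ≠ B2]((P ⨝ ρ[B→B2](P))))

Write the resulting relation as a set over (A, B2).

ρ[B→B2]: schema becomes (A, B2); tuples unchanged.
Natural join on A: {(33, b, b), (33, b, d), (33, b, r), (33, b, w), (33, b, z), (33, d, b), (33, d, d), (33, d, r), (33, d, w), (33, d, z), (33, r, b), (33, r, d), (33, r, r), (33, r, w), (33, r, z), (33, w, b), (33, w, d), (33, w, r), (33, w, w), (33, w, z), (33, z, b), (33, z, d), (33, z, r), (33, z, w), (33, z, z), (8, a, a), (8, a, k), (8, a, w), (8, a, x), (8, a, y), (8, k, a), (8, k, k), (8, k, w), (8, k, x), (8, k, y), (8, w, a), (8, w, k), (8, w, w), (8, w, x), (8, w, y), (8, x, a), (8, x, k), (8, x, w), (8, x, x), (8, x, y), (8, y, a), (8, y, k), (8, y, w), (8, y, x), (8, y, y)}
Apply σ_{B ≠ B2}; surviving tuples: {(33, b, d), (33, b, r), (33, b, w), (33, b, z), (33, d, b), (33, d, r), (33, d, w), (33, d, z), (33, r, b), (33, r, d), (33, r, w), (33, r, z), (33, w, b), (33, w, d), (33, w, r), (33, w, z), (33, z, b), (33, z, d), (33, z, r), (33, z, w), (8, a, k), (8, a, w), (8, a, x), (8, a, y), (8, k, a), (8, k, w), (8, k, x), (8, k, y), (8, w, a), (8, w, k), (8, w, x), (8, w, y), (8, x, a), (8, x, k), (8, x, w), (8, x, y), (8, y, a), (8, y, k), (8, y, w), (8, y, x)}
π_{A, B2} gives {(33, b), (33, d), (33, r), (33, w), (33, z), (8, a), (8, k), (8, w), (8, x), (8, y)} (30 duplicate(s) eliminated).

{(33, b), (33, d), (33, r), (33, w), (33, z), (8, a), (8, k), (8, w), (8, x), (8, y)}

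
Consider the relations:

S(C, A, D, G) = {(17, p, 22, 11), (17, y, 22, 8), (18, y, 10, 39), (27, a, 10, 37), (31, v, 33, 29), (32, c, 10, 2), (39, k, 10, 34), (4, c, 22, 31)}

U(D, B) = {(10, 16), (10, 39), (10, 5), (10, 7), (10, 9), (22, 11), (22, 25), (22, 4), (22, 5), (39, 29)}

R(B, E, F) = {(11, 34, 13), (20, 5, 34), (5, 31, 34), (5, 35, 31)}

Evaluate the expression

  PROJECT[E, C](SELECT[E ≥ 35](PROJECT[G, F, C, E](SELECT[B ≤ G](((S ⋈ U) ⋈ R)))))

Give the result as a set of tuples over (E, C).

{(35, 17), (35, 18), (35, 27), (35, 39), (35, 4)}

Joining S and U on D yields {(17, p, 22, 11, 11), (17, p, 22, 11, 25), (17, p, 22, 11, 4), (17, p, 22, 11, 5), (17, y, 22, 8, 11), (17, y, 22, 8, 25), (17, y, 22, 8, 4), (17, y, 22, 8, 5), (18, y, 10, 39, 16), (18, y, 10, 39, 39), (18, y, 10, 39, 5), (18, y, 10, 39, 7), (18, y, 10, 39, 9), (27, a, 10, 37, 16), (27, a, 10, 37, 39), (27, a, 10, 37, 5), (27, a, 10, 37, 7), (27, a, 10, 37, 9), (32, c, 10, 2, 16), (32, c, 10, 2, 39), (32, c, 10, 2, 5), (32, c, 10, 2, 7), (32, c, 10, 2, 9), (39, k, 10, 34, 16), (39, k, 10, 34, 39), (39, k, 10, 34, 5), (39, k, 10, 34, 7), (39, k, 10, 34, 9), (4, c, 22, 31, 11), (4, c, 22, 31, 25), (4, c, 22, 31, 4), (4, c, 22, 31, 5)}.
Joining (S ⋈ U) and R on B yields {(17, p, 22, 11, 11, 34, 13), (17, p, 22, 11, 5, 31, 34), (17, p, 22, 11, 5, 35, 31), (17, y, 22, 8, 11, 34, 13), (17, y, 22, 8, 5, 31, 34), (17, y, 22, 8, 5, 35, 31), (18, y, 10, 39, 5, 31, 34), (18, y, 10, 39, 5, 35, 31), (27, a, 10, 37, 5, 31, 34), (27, a, 10, 37, 5, 35, 31), (32, c, 10, 2, 5, 31, 34), (32, c, 10, 2, 5, 35, 31), (39, k, 10, 34, 5, 31, 34), (39, k, 10, 34, 5, 35, 31), (4, c, 22, 31, 11, 34, 13), (4, c, 22, 31, 5, 31, 34), (4, c, 22, 31, 5, 35, 31)}.
Apply σ_{B ≤ G}; surviving tuples: {(17, p, 22, 11, 11, 34, 13), (17, p, 22, 11, 5, 31, 34), (17, p, 22, 11, 5, 35, 31), (17, y, 22, 8, 5, 31, 34), (17, y, 22, 8, 5, 35, 31), (18, y, 10, 39, 5, 31, 34), (18, y, 10, 39, 5, 35, 31), (27, a, 10, 37, 5, 31, 34), (27, a, 10, 37, 5, 35, 31), (39, k, 10, 34, 5, 31, 34), (39, k, 10, 34, 5, 35, 31), (4, c, 22, 31, 11, 34, 13), (4, c, 22, 31, 5, 31, 34), (4, c, 22, 31, 5, 35, 31)}
Keep only column(s) G, F, C, E: {(11, 13, 17, 34), (11, 31, 17, 35), (11, 34, 17, 31), (31, 13, 4, 34), (31, 31, 4, 35), (31, 34, 4, 31), (34, 31, 39, 35), (34, 34, 39, 31), (37, 31, 27, 35), (37, 34, 27, 31), (39, 31, 18, 35), (39, 34, 18, 31), (8, 31, 17, 35), (8, 34, 17, 31)}
Apply σ_{E ≥ 35}; surviving tuples: {(11, 31, 17, 35), (31, 31, 4, 35), (34, 31, 39, 35), (37, 31, 27, 35), (39, 31, 18, 35), (8, 31, 17, 35)}
Keep only column(s) E, C (1 duplicate(s) eliminated): {(35, 17), (35, 18), (35, 27), (35, 39), (35, 4)}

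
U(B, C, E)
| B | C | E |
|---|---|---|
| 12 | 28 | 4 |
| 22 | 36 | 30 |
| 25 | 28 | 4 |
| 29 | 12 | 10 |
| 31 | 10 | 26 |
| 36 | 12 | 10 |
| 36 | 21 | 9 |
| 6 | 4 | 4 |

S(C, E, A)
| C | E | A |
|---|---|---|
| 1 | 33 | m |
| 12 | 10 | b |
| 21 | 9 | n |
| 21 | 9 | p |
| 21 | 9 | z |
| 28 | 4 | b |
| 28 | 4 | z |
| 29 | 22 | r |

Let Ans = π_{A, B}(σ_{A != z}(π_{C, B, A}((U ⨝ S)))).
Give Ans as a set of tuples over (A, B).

{(b, 12), (b, 25), (b, 29), (b, 36), (n, 36), (p, 36)}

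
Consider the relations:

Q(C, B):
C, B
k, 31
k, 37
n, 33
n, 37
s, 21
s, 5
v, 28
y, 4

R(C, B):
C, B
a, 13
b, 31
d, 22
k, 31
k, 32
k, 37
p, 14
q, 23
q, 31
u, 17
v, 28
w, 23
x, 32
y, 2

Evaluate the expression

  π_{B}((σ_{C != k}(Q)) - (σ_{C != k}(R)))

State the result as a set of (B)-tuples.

Filtering on C != k leaves {(n, 33), (n, 37), (s, 21), (s, 5), (v, 28), (y, 4)}.
Filtering on C != k leaves {(a, 13), (b, 31), (d, 22), (p, 14), (q, 23), (q, 31), (u, 17), (v, 28), (w, 23), (x, 32), (y, 2)}.
Taking the difference: {(n, 33), (n, 37), (s, 21), (s, 5), (y, 4)}
π[B]: project onto (B) → {21, 33, 37, 4, 5}

{21, 33, 37, 4, 5}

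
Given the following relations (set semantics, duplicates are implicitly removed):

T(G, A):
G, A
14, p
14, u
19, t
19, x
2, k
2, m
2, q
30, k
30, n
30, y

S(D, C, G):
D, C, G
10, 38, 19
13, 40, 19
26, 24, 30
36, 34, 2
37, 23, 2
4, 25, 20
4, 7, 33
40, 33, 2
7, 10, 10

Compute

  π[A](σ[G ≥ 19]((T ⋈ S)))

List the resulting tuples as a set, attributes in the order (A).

Natural join on G: {(19, t, 10, 38), (19, t, 13, 40), (19, x, 10, 38), (19, x, 13, 40), (2, k, 36, 34), (2, k, 37, 23), (2, k, 40, 33), (2, m, 36, 34), (2, m, 37, 23), (2, m, 40, 33), (2, q, 36, 34), (2, q, 37, 23), (2, q, 40, 33), (30, k, 26, 24), (30, n, 26, 24), (30, y, 26, 24)}
Filtering on G ≥ 19 leaves {(19, t, 10, 38), (19, t, 13, 40), (19, x, 10, 38), (19, x, 13, 40), (30, k, 26, 24), (30, n, 26, 24), (30, y, 26, 24)}.
π_{A} gives {k, n, t, x, y} (2 duplicate(s) eliminated).

{k, n, t, x, y}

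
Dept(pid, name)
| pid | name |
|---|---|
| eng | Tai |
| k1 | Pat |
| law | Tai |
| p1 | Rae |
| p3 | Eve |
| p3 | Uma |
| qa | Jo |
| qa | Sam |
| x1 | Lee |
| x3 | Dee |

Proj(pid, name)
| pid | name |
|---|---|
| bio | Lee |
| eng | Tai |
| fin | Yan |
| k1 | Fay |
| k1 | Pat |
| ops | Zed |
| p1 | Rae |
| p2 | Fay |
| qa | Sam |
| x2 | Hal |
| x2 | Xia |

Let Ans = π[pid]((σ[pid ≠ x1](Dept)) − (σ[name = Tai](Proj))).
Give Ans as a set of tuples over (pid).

Filtering on pid ≠ x1 leaves {(eng, Tai), (k1, Pat), (law, Tai), (p1, Rae), (p3, Eve), (p3, Uma), (qa, Jo), (qa, Sam), (x3, Dee)}.
Filtering on name = Tai leaves {(eng, Tai)}.
Set difference of the two operands is {(k1, Pat), (law, Tai), (p1, Rae), (p3, Eve), (p3, Uma), (qa, Jo), (qa, Sam), (x3, Dee)}.
π[pid]: project onto (pid) (2 duplicate(s) eliminated) → {k1, law, p1, p3, qa, x3}

{k1, law, p1, p3, qa, x3}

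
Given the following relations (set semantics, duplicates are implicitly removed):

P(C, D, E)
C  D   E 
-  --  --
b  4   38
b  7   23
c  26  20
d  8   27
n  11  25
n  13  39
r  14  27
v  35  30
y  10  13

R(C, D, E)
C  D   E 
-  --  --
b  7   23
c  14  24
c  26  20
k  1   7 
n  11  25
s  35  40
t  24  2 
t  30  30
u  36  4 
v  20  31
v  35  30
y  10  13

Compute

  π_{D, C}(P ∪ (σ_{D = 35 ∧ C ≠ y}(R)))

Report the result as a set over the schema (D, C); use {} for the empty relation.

{(10, y), (11, n), (13, n), (14, r), (26, c), (35, s), (35, v), (4, b), (7, b), (8, d)}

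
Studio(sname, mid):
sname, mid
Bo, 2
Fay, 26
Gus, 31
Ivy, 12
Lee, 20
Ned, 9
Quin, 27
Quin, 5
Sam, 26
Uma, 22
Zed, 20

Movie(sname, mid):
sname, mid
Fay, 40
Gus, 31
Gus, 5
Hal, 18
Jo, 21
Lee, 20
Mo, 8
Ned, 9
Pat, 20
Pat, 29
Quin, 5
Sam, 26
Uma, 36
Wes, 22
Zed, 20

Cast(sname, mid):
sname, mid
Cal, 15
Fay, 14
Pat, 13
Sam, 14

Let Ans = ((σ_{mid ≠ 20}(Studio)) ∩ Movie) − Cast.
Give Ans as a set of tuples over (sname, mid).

Apply σ_{mid ≠ 20}; surviving tuples: {(Bo, 2), (Fay, 26), (Gus, 31), (Ivy, 12), (Ned, 9), (Quin, 27), (Quin, 5), (Sam, 26), (Uma, 22)}
Taking the intersection: {(Gus, 31), (Ned, 9), (Quin, 5), (Sam, 26)}
Taking the difference: {(Gus, 31), (Ned, 9), (Quin, 5), (Sam, 26)}

{(Gus, 31), (Ned, 9), (Quin, 5), (Sam, 26)}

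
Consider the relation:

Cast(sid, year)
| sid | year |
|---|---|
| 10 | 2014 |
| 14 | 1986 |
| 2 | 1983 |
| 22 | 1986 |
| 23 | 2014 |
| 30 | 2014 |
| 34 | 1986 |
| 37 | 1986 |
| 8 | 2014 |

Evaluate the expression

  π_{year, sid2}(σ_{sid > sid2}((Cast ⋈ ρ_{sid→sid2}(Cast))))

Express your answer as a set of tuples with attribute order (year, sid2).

{(1986, 14), (1986, 22), (1986, 34), (2014, 10), (2014, 23), (2014, 8)}

ρ[sid→sid2]: schema becomes (sid2, year); tuples unchanged.
Cast ⋈ ρ_{sid→sid2}(Cast) (natural join on year): {(10, 2014, 10), (10, 2014, 23), (10, 2014, 30), (10, 2014, 8), (14, 1986, 14), (14, 1986, 22), (14, 1986, 34), (14, 1986, 37), (2, 1983, 2), (22, 1986, 14), (22, 1986, 22), (22, 1986, 34), (22, 1986, 37), (23, 2014, 10), (23, 2014, 23), (23, 2014, 30), (23, 2014, 8), (30, 2014, 10), (30, 2014, 23), (30, 2014, 30), (30, 2014, 8), (34, 1986, 14), (34, 1986, 22), (34, 1986, 34), (34, 1986, 37), (37, 1986, 14), (37, 1986, 22), (37, 1986, 34), (37, 1986, 37), (8, 2014, 10), (8, 2014, 23), (8, 2014, 30), (8, 2014, 8)}
σ[sid > sid2]: keep tuples satisfying sid > sid2 → {(10, 2014, 8), (22, 1986, 14), (23, 2014, 10), (23, 2014, 8), (30, 2014, 10), (30, 2014, 23), (30, 2014, 8), (34, 1986, 14), (34, 1986, 22), (37, 1986, 14), (37, 1986, 22), (37, 1986, 34)}
π_{year, sid2} gives {(1986, 14), (1986, 22), (1986, 34), (2014, 10), (2014, 23), (2014, 8)} (6 duplicate(s) eliminated).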